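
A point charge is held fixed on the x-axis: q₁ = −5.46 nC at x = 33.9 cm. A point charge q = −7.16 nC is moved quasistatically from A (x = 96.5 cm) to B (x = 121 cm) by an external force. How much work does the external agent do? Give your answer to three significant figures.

-1.58×10⁻⁷ J

For quasistatic motion the external work equals the change in potential energy: W_ext = qΔV = q(V_B − V_A).
At A: distance to the source charge is 0.626 m; V_A = kq₁/r = -78.4 V.
At B: distance to the source charge is 0.871 m; V_B = kq₁/r = -56.4 V.
ΔV = V_B − V_A = 22.1 V.
W_ext = qΔV = (-7.16×10⁻⁹ C)(22.1 V) = -1.58×10⁻⁷ J.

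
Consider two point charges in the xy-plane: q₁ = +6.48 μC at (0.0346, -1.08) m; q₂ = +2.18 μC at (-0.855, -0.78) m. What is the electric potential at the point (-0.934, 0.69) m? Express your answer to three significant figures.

4.22×10⁴ V

Electric potential is a scalar, so the contributions from each charge add algebraically: V = Σ kqᵢ/rᵢ.
Distances from the field point to each charge: r₁ = 2.02 m, r₂ = 1.47 m.
V = k[(6.48×10⁻⁶)/(2.02) + (2.18×10⁻⁶)/(1.47)] = 4.22×10⁴ V.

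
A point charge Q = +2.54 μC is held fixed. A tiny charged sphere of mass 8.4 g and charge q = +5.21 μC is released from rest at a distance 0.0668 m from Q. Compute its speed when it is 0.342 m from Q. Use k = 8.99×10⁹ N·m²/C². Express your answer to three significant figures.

Only the electrostatic force acts, so mechanical energy is conserved: ½mv² = U₁ − U₂ = kQq(1/r₁ − 1/r₂).
U₁ − U₂ = (8.99×10⁹ N·m²/C²)(2.54×10⁻⁶ C)(5.21×10⁻⁶ C)(1/0.0668 − 1/0.342) = 1.43 J.
v = √(2·1.43/8.40×10⁻³) = 18.5 m/s.

18.5 m/s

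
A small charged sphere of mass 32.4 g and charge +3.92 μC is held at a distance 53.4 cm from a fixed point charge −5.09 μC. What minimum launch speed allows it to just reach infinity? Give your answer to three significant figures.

4.55 m/s

To just escape, total mechanical energy must reach zero at infinity: ½mv²_min + U = 0, so ½mv²_min = −U = |kQq|/r.
|U| = |kQq|/r = (8.99×10⁹ N·m²/C²)(5.09×10⁻⁶)(3.92×10⁻⁶)/(0.534) = 0.336 J.
v_min = √(2|U|/m) = √(2·0.336/0.0324) = 4.55 m/s.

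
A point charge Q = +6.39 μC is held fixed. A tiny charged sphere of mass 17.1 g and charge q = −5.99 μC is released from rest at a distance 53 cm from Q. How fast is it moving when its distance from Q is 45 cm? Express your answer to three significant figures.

Only the electrostatic force acts, so mechanical energy is conserved: ½mv² = U₁ − U₂ = kQq(1/r₁ − 1/r₂).
U₁ − U₂ = (8.99×10⁹ N·m²/C²)(6.39×10⁻⁶ C)(-5.99×10⁻⁶ C)(1/0.530 − 1/0.450) = 0.115 J.
v = √(2·0.115/0.0171) = 3.67 m/s.

3.67 m/s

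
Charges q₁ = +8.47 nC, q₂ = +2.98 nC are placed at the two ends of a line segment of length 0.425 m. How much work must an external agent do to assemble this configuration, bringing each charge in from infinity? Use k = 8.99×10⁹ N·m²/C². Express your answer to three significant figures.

The assembly work is the sum of pairwise potential energies, U = Σ_{i<j} kqᵢqⱼ/rᵢⱼ.
The separation is r = 0.425 m.
U = (5.34×10⁻⁷) = 5.34×10⁻⁷ J.

5.34×10⁻⁷ J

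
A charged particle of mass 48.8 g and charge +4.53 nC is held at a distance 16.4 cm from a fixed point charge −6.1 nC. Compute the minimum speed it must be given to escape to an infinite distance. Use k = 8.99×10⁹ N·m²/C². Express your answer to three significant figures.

To just escape, total mechanical energy must reach zero at infinity: ½mv²_min + U = 0, so ½mv²_min = −U = |kQq|/r.
|U| = |kQq|/r = (8.99×10⁹ N·m²/C²)(6.10×10⁻⁹)(4.53×10⁻⁹)/(0.164) = 1.51×10⁻⁶ J.
v_min = √(2|U|/m) = √(2·1.51×10⁻⁶/0.0488) = 7.88×10⁻³ m/s.

7.88×10⁻³ m/s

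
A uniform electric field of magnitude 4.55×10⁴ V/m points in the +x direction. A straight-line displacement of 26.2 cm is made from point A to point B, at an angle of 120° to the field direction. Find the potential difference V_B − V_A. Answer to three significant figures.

Only the component of displacement along E changes the potential: ΔV = −E·d·cosθ.
ΔV = −(4.55×10⁴ V/m)(0.262 m)cos120° = 5960 V.

5960 V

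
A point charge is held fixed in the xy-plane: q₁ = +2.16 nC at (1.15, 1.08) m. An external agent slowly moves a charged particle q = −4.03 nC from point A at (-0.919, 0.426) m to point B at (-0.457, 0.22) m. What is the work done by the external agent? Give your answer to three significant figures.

For quasistatic motion the external work equals the change in potential energy: W_ext = qΔV = q(V_B − V_A).
At A: distance to the source charge is 2.17 m; V_A = kq₁/r = 8.95 V.
At B: distance to the source charge is 1.82 m; V_B = kq₁/r = 10.7 V.
ΔV = V_B − V_A = 1.70 V.
W_ext = qΔV = (-4.03×10⁻⁹ C)(1.70 V) = -6.87×10⁻⁹ J.

-6.87×10⁻⁹ J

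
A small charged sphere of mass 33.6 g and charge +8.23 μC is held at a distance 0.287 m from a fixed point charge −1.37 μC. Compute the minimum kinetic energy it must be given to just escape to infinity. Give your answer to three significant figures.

To just escape, total mechanical energy must reach zero at infinity: ½mv²_min + U = 0, so ½mv²_min = −U = |kQq|/r.
|U| = |kQq|/r = (8.99×10⁹ N·m²/C²)(1.37×10⁻⁶)(8.23×10⁻⁶)/(0.287) = 0.353 J.

0.353 J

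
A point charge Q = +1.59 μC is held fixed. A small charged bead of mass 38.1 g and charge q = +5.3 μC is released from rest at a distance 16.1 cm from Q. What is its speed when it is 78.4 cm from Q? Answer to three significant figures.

4.43 m/s

Only the electrostatic force acts, so mechanical energy is conserved: ½mv² = U₁ − U₂ = kQq(1/r₁ − 1/r₂).
U₁ − U₂ = (8.99×10⁹ N·m²/C²)(1.59×10⁻⁶ C)(5.30×10⁻⁶ C)(1/0.161 − 1/0.784) = 0.374 J.
v = √(2·0.374/0.0381) = 4.43 m/s.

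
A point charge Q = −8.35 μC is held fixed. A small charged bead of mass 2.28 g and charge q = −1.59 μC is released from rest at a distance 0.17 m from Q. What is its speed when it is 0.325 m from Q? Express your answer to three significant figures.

17.1 m/s

Only the electrostatic force acts, so mechanical energy is conserved: ½mv² = U₁ − U₂ = kQq(1/r₁ − 1/r₂).
U₁ − U₂ = (8.99×10⁹ N·m²/C²)(-8.35×10⁻⁶ C)(-1.59×10⁻⁶ C)(1/0.170 − 1/0.325) = 0.335 J.
v = √(2·0.335/2.28×10⁻³) = 17.1 m/s.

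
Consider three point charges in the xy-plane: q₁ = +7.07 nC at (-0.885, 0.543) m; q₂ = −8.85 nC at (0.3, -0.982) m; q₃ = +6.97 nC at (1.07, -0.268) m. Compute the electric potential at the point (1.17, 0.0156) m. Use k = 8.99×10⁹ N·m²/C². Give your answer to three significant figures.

Electric potential is a scalar, so the contributions from each charge add algebraically: V = Σ kqᵢ/rᵢ.
Distances from the field point to each charge: r₁ = 2.12 m, r₂ = 1.32 m, r₃ = 0.301 m.
V = k[(7.07×10⁻⁹)/(2.12) + (-8.85×10⁻⁹)/(1.32) + (6.97×10⁻⁹)/(0.301)] = 178 V.

178 V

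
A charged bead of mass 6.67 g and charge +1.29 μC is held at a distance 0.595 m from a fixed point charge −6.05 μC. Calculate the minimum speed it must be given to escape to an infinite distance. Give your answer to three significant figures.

To just escape, total mechanical energy must reach zero at infinity: ½mv²_min + U = 0, so ½mv²_min = −U = |kQq|/r.
|U| = |kQq|/r = (8.99×10⁹ N·m²/C²)(6.05×10⁻⁶)(1.29×10⁻⁶)/(0.595) = 0.118 J.
v_min = √(2|U|/m) = √(2·0.118/6.67×10⁻³) = 5.95 m/s.

5.95 m/s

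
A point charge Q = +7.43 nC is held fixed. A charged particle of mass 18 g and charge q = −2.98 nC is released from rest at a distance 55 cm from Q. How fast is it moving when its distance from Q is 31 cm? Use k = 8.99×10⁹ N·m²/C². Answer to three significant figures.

Only the electrostatic force acts, so mechanical energy is conserved: ½mv² = U₁ − U₂ = kQq(1/r₁ − 1/r₂).
U₁ − U₂ = (8.99×10⁹ N·m²/C²)(7.43×10⁻⁹ C)(-2.98×10⁻⁹ C)(1/0.550 − 1/0.310) = 2.80×10⁻⁷ J.
v = √(2·2.80×10⁻⁷/0.0180) = 5.58×10⁻³ m/s.

5.58×10⁻³ m/s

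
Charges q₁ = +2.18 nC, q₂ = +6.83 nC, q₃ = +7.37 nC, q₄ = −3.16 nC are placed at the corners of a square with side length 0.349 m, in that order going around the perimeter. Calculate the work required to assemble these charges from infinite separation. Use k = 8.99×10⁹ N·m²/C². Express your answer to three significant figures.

The assembly work is the sum of pairwise potential energies, U = Σ_{i<j} kqᵢqⱼ/rᵢⱼ.
The four side pairs have separation 0.349 m and the two diagonal pairs 0.494 m.
Summing all 6 pair terms gives U = 8.02×10⁻⁷ J.

8.02×10⁻⁷ J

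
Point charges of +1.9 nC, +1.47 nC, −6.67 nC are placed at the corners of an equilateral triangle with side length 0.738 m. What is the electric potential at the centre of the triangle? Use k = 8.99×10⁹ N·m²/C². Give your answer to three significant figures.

The total potential is the scalar sum of each charge's contribution, V = Σ kqᵢ/rᵢ.
The distance from each vertex to the centroid is a/√3 = 0.426 m.
V = k[(1.90×10⁻⁹)/(0.426) + (1.47×10⁻⁹)/(0.426) + (-6.67×10⁻⁹)/(0.426)] = -69.6 V.

-69.6 V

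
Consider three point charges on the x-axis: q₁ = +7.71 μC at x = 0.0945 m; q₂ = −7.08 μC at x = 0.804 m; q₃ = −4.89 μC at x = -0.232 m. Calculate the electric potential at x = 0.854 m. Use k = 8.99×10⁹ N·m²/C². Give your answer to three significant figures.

The total potential is the scalar sum of each charge's contribution, V = Σ kqᵢ/rᵢ.
Distances from the field point to each charge: r₁ = 0.759 m, r₂ = 0.0500 m, r₃ = 1.09 m.
V = k[(7.71×10⁻⁶)/(0.759) + (-7.08×10⁻⁶)/(0.0500) + (-4.89×10⁻⁶)/(1.09)] = -1.22×10⁶ V.

-1.22×10⁶ V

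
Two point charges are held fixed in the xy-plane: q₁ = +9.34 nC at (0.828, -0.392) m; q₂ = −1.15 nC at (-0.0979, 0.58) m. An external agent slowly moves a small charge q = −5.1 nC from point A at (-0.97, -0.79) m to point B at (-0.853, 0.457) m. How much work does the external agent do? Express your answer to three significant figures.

For quasistatic motion the external work equals the change in potential energy: W_ext = qΔV = q(V_B − V_A).
At A: distances to the source charges are 1.84 m, 1.62 m; V_A = Σ kqᵢ/rᵢ = 39.2 V.
At B: distances to the source charges are 1.88 m, 0.765 m; V_B = Σ kqᵢ/rᵢ = 31.1 V.
ΔV = V_B − V_A = -8.16 V.
W_ext = qΔV = (-5.10×10⁻⁹ C)(-8.16 V) = 4.16×10⁻⁸ J.

4.16×10⁻⁸ J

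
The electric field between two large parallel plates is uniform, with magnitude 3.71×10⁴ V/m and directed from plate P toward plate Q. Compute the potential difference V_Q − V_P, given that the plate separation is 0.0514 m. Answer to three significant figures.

In a uniform field, potential decreases in the direction of E: ΔV = −E·d for a displacement d parallel to E.
Going from P to Q is a displacement of 0.0514 m along the field, so V_Q − V_P = −Ed = -1910 V.

-1910 V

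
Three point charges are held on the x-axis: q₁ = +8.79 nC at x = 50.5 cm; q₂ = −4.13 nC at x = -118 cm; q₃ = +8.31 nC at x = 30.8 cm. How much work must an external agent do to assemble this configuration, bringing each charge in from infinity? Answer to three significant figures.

The assembly work is the sum of pairwise potential energies, U = Σ_{i<j} kqᵢqⱼ/rᵢⱼ.
Pair separations: r₁₂ = 1.69 m, r₁₃ = 0.197 m, r₂₃ = 1.49 m.
U = (-1.94×10⁻⁷) + (3.33×10⁻⁶) + (-2.07×10⁻⁷) = 2.93×10⁻⁶ J.

2.93×10⁻⁶ J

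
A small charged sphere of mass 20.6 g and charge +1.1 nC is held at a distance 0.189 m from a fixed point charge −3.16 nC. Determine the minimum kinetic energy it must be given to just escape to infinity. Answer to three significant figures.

1.65×10⁻⁷ J

To just escape, total mechanical energy must reach zero at infinity: ½mv²_min + U = 0, so ½mv²_min = −U = |kQq|/r.
|U| = |kQq|/r = (8.99×10⁹ N·m²/C²)(3.16×10⁻⁹)(1.10×10⁻⁹)/(0.189) = 1.65×10⁻⁷ J.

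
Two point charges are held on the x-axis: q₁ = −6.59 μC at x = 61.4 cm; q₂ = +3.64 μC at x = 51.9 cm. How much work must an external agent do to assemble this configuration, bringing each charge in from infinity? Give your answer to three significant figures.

-2.27 J

The assembly work is the sum of pairwise potential energies, U = Σ_{i<j} kqᵢqⱼ/rᵢⱼ.
Pair separations: r₁₂ = 0.0950 m.
U = (-2.27) = -2.27 J.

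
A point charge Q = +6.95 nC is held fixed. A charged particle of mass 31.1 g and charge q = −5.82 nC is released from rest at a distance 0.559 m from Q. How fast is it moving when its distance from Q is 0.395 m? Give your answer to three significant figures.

4.17×10⁻³ m/s

Only the electrostatic force acts, so mechanical energy is conserved: ½mv² = U₁ − U₂ = kQq(1/r₁ − 1/r₂).
U₁ − U₂ = (8.99×10⁹ N·m²/C²)(6.95×10⁻⁹ C)(-5.82×10⁻⁹ C)(1/0.559 − 1/0.395) = 2.70×10⁻⁷ J.
v = √(2·2.70×10⁻⁷/0.0311) = 4.17×10⁻³ m/s.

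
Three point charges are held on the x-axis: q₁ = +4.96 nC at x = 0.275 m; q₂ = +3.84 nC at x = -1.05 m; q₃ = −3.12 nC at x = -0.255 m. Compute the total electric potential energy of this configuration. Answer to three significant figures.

-2.69×10⁻⁷ J

The assembly work is the sum of pairwise potential energies, U = Σ_{i<j} kqᵢqⱼ/rᵢⱼ.
Pair separations: r₁₂ = 1.33 m, r₁₃ = 0.530 m, r₂₃ = 0.795 m.
U = (1.29×10⁻⁷) + (-2.62×10⁻⁷) + (-1.35×10⁻⁷) = -2.69×10⁻⁷ J.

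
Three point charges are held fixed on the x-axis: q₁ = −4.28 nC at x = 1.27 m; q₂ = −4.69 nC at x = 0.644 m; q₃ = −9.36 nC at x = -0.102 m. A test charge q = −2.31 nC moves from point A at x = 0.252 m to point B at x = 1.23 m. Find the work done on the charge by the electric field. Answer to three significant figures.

-1.65×10⁻⁶ J

The work done by the electric force is W_field = −ΔU = −q(V_B − V_A) = q(V_A − V_B).
At A: distances to the source charges are 1.02 m, 0.392 m, 0.354 m; V_A = Σ kqᵢ/rᵢ = -383 V.
At B: distances to the source charges are 0.0400 m, 0.586 m, 1.33 m; V_B = Σ kqᵢ/rᵢ = -1100 V.
ΔV = V_B − V_A = -714 V.
W_field = −qΔV = −(-2.31×10⁻⁹ C)(-714 V) = -1.65×10⁻⁶ J.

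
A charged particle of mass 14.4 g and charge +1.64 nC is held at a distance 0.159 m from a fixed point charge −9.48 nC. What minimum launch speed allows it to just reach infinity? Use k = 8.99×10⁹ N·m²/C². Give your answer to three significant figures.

0.0110 m/s

To just escape, total mechanical energy must reach zero at infinity: ½mv²_min + U = 0, so ½mv²_min = −U = |kQq|/r.
|U| = |kQq|/r = (8.99×10⁹ N·m²/C²)(9.48×10⁻⁹)(1.64×10⁻⁹)/(0.159) = 8.79×10⁻⁷ J.
v_min = √(2|U|/m) = √(2·8.79×10⁻⁷/0.0144) = 0.0110 m/s.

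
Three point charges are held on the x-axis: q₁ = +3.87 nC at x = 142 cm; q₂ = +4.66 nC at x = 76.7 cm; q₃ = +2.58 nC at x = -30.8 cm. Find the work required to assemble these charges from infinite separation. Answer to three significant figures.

4.01×10⁻⁷ J

The assembly work is the sum of pairwise potential energies, U = Σ_{i<j} kqᵢqⱼ/rᵢⱼ.
Pair separations: r₁₂ = 0.653 m, r₁₃ = 1.73 m, r₂₃ = 1.07 m.
U = (2.48×10⁻⁷) + (5.19×10⁻⁸) + (1.01×10⁻⁷) = 4.01×10⁻⁷ J.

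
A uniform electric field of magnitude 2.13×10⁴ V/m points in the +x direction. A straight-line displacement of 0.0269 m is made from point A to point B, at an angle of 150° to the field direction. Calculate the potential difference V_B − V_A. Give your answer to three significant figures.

496 V

Only the component of displacement along E changes the potential: ΔV = −E·d·cosθ.
ΔV = −(2.13×10⁴ V/m)(0.0269 m)cos150° = 496 V.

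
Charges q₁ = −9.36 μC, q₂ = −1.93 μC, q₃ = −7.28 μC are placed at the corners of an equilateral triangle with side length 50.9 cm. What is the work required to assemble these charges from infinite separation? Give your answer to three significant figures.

The work to assemble the configuration equals its total potential energy, U = Σ kqᵢqⱼ/rᵢⱼ over all pairs.
All three pair separations equal the side length, 0.509 m.
U = (0.319) + (1.20) + (0.248) = 1.77 J.

1.77 J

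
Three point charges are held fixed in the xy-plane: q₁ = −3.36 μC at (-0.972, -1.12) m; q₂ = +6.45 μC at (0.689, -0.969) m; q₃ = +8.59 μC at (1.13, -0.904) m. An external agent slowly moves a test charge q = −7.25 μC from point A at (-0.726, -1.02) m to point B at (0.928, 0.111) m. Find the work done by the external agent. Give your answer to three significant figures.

For quasistatic motion the external work equals the change in potential energy: W_ext = qΔV = q(V_B − V_A).
At A: distances to the source charges are 0.266 m, 1.42 m, 1.86 m; V_A = Σ kqᵢ/rᵢ = -3.13×10⁴ V.
At B: distances to the source charges are 2.26 m, 1.11 m, 1.03 m; V_B = Σ kqᵢ/rᵢ = 1.14×10⁵ V.
ΔV = V_B − V_A = 1.45×10⁵ V.
W_ext = qΔV = (-7.25×10⁻⁶ C)(1.45×10⁵ V) = -1.05 J.

-1.05 J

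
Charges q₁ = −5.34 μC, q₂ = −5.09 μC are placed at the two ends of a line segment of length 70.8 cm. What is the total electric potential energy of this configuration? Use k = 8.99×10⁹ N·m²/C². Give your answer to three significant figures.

0.345 J

The work to assemble the configuration equals its total potential energy, U = Σ kqᵢqⱼ/rᵢⱼ over all pairs.
The separation is r = 0.708 m.
U = (0.345) = 0.345 J.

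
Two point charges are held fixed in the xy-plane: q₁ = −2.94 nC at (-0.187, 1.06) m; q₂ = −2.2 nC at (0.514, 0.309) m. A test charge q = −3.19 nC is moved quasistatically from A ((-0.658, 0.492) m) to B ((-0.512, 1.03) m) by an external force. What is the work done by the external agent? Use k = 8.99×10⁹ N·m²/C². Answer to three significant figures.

For quasistatic motion the external work equals the change in potential energy: W_ext = qΔV = q(V_B − V_A).
At A: distances to the source charges are 0.738 m, 1.19 m; V_A = Σ kqᵢ/rᵢ = -52.5 V.
At B: distances to the source charges are 0.326 m, 1.25 m; V_B = Σ kqᵢ/rᵢ = -96.8 V.
ΔV = V_B − V_A = -44.3 V.
W_ext = qΔV = (-3.19×10⁻⁹ C)(-44.3 V) = 1.41×10⁻⁷ J.

1.41×10⁻⁷ J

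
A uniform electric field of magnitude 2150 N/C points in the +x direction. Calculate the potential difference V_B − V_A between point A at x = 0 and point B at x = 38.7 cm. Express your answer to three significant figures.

-832 V

In a uniform field, potential decreases in the direction of E: V_B − V_A = −E·Δx.
V_B − V_A = −(2150 V/m)(0.387 m) = -832 V.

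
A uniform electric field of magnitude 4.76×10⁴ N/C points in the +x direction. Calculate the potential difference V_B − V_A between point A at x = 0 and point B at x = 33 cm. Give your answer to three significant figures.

-1.57×10⁴ V

In a uniform field, potential decreases in the direction of E: V_B − V_A = −E·Δx.
V_B − V_A = −(4.76×10⁴ V/m)(0.330 m) = -1.57×10⁴ V.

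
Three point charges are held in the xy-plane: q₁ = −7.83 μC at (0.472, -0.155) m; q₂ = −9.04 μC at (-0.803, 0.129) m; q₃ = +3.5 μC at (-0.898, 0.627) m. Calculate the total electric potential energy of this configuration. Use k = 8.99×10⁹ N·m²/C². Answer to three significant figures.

-0.230 J

The work to assemble the configuration equals its total potential energy, U = Σ kqᵢqⱼ/rᵢⱼ over all pairs.
Pair separations: r₁₂ = 1.31 m, r₁₃ = 1.58 m, r₂₃ = 0.507 m.
U = (0.487) + (-0.156) + (-0.561) = -0.230 J.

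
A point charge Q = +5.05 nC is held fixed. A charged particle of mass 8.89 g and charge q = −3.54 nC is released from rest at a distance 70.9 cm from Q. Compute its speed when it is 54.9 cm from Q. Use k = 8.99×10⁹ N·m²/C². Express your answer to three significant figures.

3.86×10⁻³ m/s

Only the electrostatic force acts, so mechanical energy is conserved: ½mv² = U₁ − U₂ = kQq(1/r₁ − 1/r₂).
U₁ − U₂ = (8.99×10⁹ N·m²/C²)(5.05×10⁻⁹ C)(-3.54×10⁻⁹ C)(1/0.709 − 1/0.549) = 6.61×10⁻⁸ J.
v = √(2·6.61×10⁻⁸/8.89×10⁻³) = 3.86×10⁻³ m/s.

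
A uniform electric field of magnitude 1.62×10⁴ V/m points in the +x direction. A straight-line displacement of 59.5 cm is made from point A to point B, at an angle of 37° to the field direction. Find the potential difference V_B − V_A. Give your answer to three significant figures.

Only the component of displacement along E changes the potential: ΔV = −E·d·cosθ.
ΔV = −(1.62×10⁴ V/m)(0.595 m)cos37° = -7700 V.

-7700 V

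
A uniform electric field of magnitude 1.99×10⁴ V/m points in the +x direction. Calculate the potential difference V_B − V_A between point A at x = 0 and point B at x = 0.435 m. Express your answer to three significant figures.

-8660 V

In a uniform field, potential decreases in the direction of E: V_B − V_A = −E·Δx.
V_B − V_A = −(1.99×10⁴ V/m)(0.435 m) = -8660 V.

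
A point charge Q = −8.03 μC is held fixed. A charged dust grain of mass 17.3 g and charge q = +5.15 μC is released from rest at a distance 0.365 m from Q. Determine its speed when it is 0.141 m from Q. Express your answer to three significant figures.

Only the electrostatic force acts, so mechanical energy is conserved: ½mv² = U₁ − U₂ = kQq(1/r₁ − 1/r₂).
U₁ − U₂ = (8.99×10⁹ N·m²/C²)(-8.03×10⁻⁶ C)(5.15×10⁻⁶ C)(1/0.365 − 1/0.141) = 1.62 J.
v = √(2·1.62/0.0173) = 13.7 m/s.

13.7 m/s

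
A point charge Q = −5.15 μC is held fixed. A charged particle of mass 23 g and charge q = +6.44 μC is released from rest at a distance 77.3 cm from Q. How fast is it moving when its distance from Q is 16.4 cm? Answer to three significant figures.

11.2 m/s

Only the electrostatic force acts, so mechanical energy is conserved: ½mv² = U₁ − U₂ = kQq(1/r₁ − 1/r₂).
U₁ − U₂ = (8.99×10⁹ N·m²/C²)(-5.15×10⁻⁶ C)(6.44×10⁻⁶ C)(1/0.773 − 1/0.164) = 1.43 J.
v = √(2·1.43/0.0230) = 11.2 m/s.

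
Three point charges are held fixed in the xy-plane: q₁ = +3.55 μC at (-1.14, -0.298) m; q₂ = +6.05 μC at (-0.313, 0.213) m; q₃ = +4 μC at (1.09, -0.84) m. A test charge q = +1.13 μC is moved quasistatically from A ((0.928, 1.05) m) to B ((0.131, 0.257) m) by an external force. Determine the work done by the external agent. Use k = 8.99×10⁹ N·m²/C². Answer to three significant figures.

0.115 J

For quasistatic motion the external work equals the change in potential energy: W_ext = qΔV = q(V_B − V_A).
At A: distances to the source charges are 2.47 m, 1.50 m, 1.90 m; V_A = Σ kqᵢ/rᵢ = 6.82×10⁴ V.
At B: distances to the source charges are 1.39 m, 0.446 m, 1.46 m; V_B = Σ kqᵢ/rᵢ = 1.70×10⁵ V.
ΔV = V_B − V_A = 1.01×10⁵ V.
W_ext = qΔV = (1.13×10⁻⁶ C)(1.01×10⁵ V) = 0.115 J.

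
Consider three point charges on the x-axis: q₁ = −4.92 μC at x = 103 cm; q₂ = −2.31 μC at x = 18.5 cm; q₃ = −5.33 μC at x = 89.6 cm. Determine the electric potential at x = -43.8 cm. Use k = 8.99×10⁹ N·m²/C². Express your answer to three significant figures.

-9.94×10⁴ V

The total potential is the scalar sum of each charge's contribution, V = Σ kqᵢ/rᵢ.
Distances from the field point to each charge: r₁ = 1.47 m, r₂ = 0.623 m, r₃ = 1.33 m.
V = k[(-4.92×10⁻⁶)/(1.47) + (-2.31×10⁻⁶)/(0.623) + (-5.33×10⁻⁶)/(1.33)] = -9.94×10⁴ V.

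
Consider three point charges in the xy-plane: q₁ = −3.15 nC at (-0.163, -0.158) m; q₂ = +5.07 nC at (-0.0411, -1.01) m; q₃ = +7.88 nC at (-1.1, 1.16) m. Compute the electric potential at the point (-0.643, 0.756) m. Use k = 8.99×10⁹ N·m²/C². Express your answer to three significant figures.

113 V

The total potential is the scalar sum of each charge's contribution, V = Σ kqᵢ/rᵢ.
Distances from the field point to each charge: r₁ = 1.03 m, r₂ = 1.87 m, r₃ = 0.610 m.
V = k[(-3.15×10⁻⁹)/(1.03) + (5.07×10⁻⁹)/(1.87) + (7.88×10⁻⁹)/(0.610)] = 113 V.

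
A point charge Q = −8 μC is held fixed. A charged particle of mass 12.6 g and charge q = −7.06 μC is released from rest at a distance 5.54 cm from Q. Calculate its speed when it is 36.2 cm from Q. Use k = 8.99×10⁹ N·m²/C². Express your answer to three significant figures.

Only the electrostatic force acts, so mechanical energy is conserved: ½mv² = U₁ − U₂ = kQq(1/r₁ − 1/r₂).
U₁ − U₂ = (8.99×10⁹ N·m²/C²)(-8.00×10⁻⁶ C)(-7.06×10⁻⁶ C)(1/0.0554 − 1/0.362) = 7.76 J.
v = √(2·7.76/0.0126) = 35.1 m/s.

35.1 m/s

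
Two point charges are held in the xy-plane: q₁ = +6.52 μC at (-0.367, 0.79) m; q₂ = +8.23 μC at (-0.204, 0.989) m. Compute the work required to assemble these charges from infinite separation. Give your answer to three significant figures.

The assembly work is the sum of pairwise potential energies, U = Σ_{i<j} kqᵢqⱼ/rᵢⱼ.
Pair separations: r₁₂ = 0.257 m.
U = (1.88) = 1.88 J.

1.88 J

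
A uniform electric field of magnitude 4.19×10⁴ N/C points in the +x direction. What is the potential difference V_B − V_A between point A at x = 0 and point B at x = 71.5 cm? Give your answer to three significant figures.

In a uniform field, potential decreases in the direction of E: V_B − V_A = −E·Δx.
V_B − V_A = −(4.19×10⁴ V/m)(0.715 m) = -3.00×10⁴ V.

-3.00×10⁴ V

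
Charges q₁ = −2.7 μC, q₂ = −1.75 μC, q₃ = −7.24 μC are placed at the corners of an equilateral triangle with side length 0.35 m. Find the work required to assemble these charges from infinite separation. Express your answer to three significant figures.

0.949 J

The work to assemble the configuration equals its total potential energy, U = Σ kqᵢqⱼ/rᵢⱼ over all pairs.
All three pair separations equal the side length, 0.350 m.
U = (0.121) + (0.502) + (0.325) = 0.949 J.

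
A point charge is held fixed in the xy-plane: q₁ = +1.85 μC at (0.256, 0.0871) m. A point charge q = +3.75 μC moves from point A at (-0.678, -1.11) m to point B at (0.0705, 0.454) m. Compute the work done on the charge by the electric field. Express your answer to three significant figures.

The work done by the electric force is W_field = −ΔU = −q(V_B − V_A) = q(V_A − V_B).
At A: distance to the source charge is 1.52 m; V_A = kq₁/r = 1.10×10⁴ V.
At B: distance to the source charge is 0.411 m; V_B = kq₁/r = 4.05×10⁴ V.
ΔV = V_B − V_A = 2.95×10⁴ V.
W_field = −qΔV = −(3.75×10⁻⁶ C)(2.95×10⁴ V) = -0.111 J.

-0.111 J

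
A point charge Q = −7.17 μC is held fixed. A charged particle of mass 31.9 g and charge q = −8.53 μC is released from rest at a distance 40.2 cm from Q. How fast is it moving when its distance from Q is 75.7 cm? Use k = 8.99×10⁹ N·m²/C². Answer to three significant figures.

Only the electrostatic force acts, so mechanical energy is conserved: ½mv² = U₁ − U₂ = kQq(1/r₁ − 1/r₂).
U₁ − U₂ = (8.99×10⁹ N·m²/C²)(-7.17×10⁻⁶ C)(-8.53×10⁻⁶ C)(1/0.402 − 1/0.757) = 0.641 J.
v = √(2·0.641/0.0319) = 6.34 m/s.

6.34 m/s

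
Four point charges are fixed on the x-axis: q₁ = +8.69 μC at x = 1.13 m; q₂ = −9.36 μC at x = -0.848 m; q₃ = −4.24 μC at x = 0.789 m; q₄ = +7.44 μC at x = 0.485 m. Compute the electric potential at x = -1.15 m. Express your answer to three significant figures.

-2.23×10⁵ V

The total potential is the scalar sum of each charge's contribution, V = Σ kqᵢ/rᵢ.
Distances from the field point to each charge: r₁ = 2.28 m, r₂ = 0.302 m, r₃ = 1.94 m, r₄ = 1.63 m.
V = k[(8.69×10⁻⁶)/(2.28) + (-9.36×10⁻⁶)/(0.302) + (-4.24×10⁻⁶)/(1.94) + (7.44×10⁻⁶)/(1.63)] = -2.23×10⁵ V.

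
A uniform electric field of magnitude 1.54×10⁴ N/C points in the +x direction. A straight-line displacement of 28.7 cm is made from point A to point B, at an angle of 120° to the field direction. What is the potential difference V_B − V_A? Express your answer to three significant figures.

2210 V

Only the component of displacement along E changes the potential: ΔV = −E·d·cosθ.
ΔV = −(1.54×10⁴ V/m)(0.287 m)cos120° = 2210 V.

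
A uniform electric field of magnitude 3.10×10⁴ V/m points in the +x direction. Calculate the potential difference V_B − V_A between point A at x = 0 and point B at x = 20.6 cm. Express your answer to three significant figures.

In a uniform field, potential decreases in the direction of E: V_B − V_A = −E·Δx.
V_B − V_A = −(3.10×10⁴ V/m)(0.206 m) = -6390 V.

-6390 V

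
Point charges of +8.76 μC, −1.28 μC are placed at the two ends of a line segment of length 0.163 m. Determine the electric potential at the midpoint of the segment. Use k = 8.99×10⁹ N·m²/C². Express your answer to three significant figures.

Electric potential is a scalar, so the contributions from each charge add algebraically: V = Σ kqᵢ/rᵢ.
Each charge is 0.0815 m from the midpoint.
V = k[(8.76×10⁻⁶)/(0.0815) + (-1.28×10⁻⁶)/(0.0815)] = 8.25×10⁵ V.

8.25×10⁵ V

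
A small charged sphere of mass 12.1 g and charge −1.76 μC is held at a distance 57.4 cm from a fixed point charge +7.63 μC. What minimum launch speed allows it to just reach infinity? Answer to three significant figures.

5.90 m/s

To just escape, total mechanical energy must reach zero at infinity: ½mv²_min + U = 0, so ½mv²_min = −U = |kQq|/r.
|U| = |kQq|/r = (8.99×10⁹ N·m²/C²)(7.63×10⁻⁶)(1.76×10⁻⁶)/(0.574) = 0.210 J.
v_min = √(2|U|/m) = √(2·0.210/0.0121) = 5.90 m/s.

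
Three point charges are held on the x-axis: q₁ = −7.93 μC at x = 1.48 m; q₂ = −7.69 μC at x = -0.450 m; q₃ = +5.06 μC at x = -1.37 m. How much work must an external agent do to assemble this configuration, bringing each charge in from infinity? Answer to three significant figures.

-0.223 J

The assembly work is the sum of pairwise potential energies, U = Σ_{i<j} kqᵢqⱼ/rᵢⱼ.
Pair separations: r₁₂ = 1.93 m, r₁₃ = 2.85 m, r₂₃ = 0.920 m.
U = (0.284) + (-0.127) + (-0.380) = -0.223 J.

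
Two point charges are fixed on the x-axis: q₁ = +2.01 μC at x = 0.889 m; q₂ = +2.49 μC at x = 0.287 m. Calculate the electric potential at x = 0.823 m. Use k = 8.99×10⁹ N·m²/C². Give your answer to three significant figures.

The total potential is the scalar sum of each charge's contribution, V = Σ kqᵢ/rᵢ.
Distances from the field point to each charge: r₁ = 0.0660 m, r₂ = 0.536 m.
V = k[(2.01×10⁻⁶)/(0.0660) + (2.49×10⁻⁶)/(0.536)] = 3.16×10⁵ V.

3.16×10⁵ V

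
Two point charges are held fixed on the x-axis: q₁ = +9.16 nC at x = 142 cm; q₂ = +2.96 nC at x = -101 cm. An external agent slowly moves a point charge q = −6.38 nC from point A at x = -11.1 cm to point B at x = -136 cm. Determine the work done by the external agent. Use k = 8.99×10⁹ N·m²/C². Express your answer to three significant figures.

-1.42×10⁻⁷ J

For quasistatic motion the external work equals the change in potential energy: W_ext = qΔV = q(V_B − V_A).
At A: distances to the source charges are 1.53 m, 0.899 m; V_A = Σ kqᵢ/rᵢ = 83.4 V.
At B: distances to the source charges are 2.78 m, 0.350 m; V_B = Σ kqᵢ/rᵢ = 106 V.
ΔV = V_B − V_A = 22.3 V.
W_ext = qΔV = (-6.38×10⁻⁹ C)(22.3 V) = -1.42×10⁻⁷ J.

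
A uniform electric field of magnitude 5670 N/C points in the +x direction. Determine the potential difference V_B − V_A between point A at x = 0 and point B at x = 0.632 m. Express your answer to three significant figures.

-3580 V

In a uniform field, potential decreases in the direction of E: V_B − V_A = −E·Δx.
V_B − V_A = −(5670 V/m)(0.632 m) = -3580 V.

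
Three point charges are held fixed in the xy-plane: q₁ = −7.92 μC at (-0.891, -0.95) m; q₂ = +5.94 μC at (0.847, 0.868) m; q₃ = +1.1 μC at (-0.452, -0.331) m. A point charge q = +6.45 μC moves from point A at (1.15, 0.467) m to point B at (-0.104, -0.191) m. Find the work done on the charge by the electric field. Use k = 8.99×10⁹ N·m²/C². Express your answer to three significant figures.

The work done by the electric force is W_field = −ΔU = −q(V_B − V_A) = q(V_A − V_B).
At A: distances to the source charges are 2.48 m, 0.503 m, 1.79 m; V_A = Σ kqᵢ/rᵢ = 8.31×10⁴ V.
At B: distances to the source charges are 1.09 m, 1.42 m, 0.375 m; V_B = Σ kqᵢ/rᵢ = -1240 V.
ΔV = V_B − V_A = -8.44×10⁴ V.
W_field = −qΔV = −(6.45×10⁻⁶ C)(-8.44×10⁴ V) = 0.544 J.

0.544 J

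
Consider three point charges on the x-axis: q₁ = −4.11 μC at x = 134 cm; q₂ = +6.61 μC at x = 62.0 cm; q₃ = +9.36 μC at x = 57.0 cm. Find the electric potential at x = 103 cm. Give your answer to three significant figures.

2.09×10⁵ V

Electric potential is a scalar, so the contributions from each charge add algebraically: V = Σ kqᵢ/rᵢ.
Distances from the field point to each charge: r₁ = 0.310 m, r₂ = 0.410 m, r₃ = 0.460 m.
V = k[(-4.11×10⁻⁶)/(0.310) + (6.61×10⁻⁶)/(0.410) + (9.36×10⁻⁶)/(0.460)] = 2.09×10⁵ V.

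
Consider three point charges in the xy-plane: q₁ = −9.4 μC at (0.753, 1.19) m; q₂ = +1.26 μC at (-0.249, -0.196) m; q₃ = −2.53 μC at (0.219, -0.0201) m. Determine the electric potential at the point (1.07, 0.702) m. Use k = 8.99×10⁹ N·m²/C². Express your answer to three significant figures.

-1.58×10⁵ V

The total potential is the scalar sum of each charge's contribution, V = Σ kqᵢ/rᵢ.
Distances from the field point to each charge: r₁ = 0.582 m, r₂ = 1.60 m, r₃ = 1.12 m.
V = k[(-9.40×10⁻⁶)/(0.582) + (1.26×10⁻⁶)/(1.60) + (-2.53×10⁻⁶)/(1.12)] = -1.58×10⁵ V.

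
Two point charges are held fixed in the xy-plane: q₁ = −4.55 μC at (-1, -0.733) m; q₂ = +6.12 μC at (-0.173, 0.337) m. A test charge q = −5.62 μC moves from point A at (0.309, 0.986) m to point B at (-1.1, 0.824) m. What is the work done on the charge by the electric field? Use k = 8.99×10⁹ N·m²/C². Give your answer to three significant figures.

The work done by the electric force is W_field = −ΔU = −q(V_B − V_A) = q(V_A − V_B).
At A: distances to the source charges are 2.16 m, 0.808 m; V_A = Σ kqᵢ/rᵢ = 4.91×10⁴ V.
At B: distances to the source charges are 1.56 m, 1.05 m; V_B = Σ kqᵢ/rᵢ = 2.63×10⁴ V.
ΔV = V_B − V_A = -2.28×10⁴ V.
W_field = −qΔV = −(-5.62×10⁻⁶ C)(-2.28×10⁴ V) = -0.128 J.

-0.128 J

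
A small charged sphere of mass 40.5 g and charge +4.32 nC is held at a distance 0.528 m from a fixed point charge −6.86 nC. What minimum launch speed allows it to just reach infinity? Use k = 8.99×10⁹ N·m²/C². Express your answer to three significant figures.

To just escape, total mechanical energy must reach zero at infinity: ½mv²_min + U = 0, so ½mv²_min = −U = |kQq|/r.
|U| = |kQq|/r = (8.99×10⁹ N·m²/C²)(6.86×10⁻⁹)(4.32×10⁻⁹)/(0.528) = 5.05×10⁻⁷ J.
v_min = √(2|U|/m) = √(2·5.05×10⁻⁷/0.0405) = 4.99×10⁻³ m/s.

4.99×10⁻³ m/s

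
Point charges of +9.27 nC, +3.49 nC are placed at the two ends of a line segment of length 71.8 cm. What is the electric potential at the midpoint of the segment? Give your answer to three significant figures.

Electric potential is a scalar, so the contributions from each charge add algebraically: V = Σ kqᵢ/rᵢ.
Each charge is 0.359 m from the midpoint.
V = k[(9.27×10⁻⁹)/(0.359) + (3.49×10⁻⁹)/(0.359)] = 320 V.

320 V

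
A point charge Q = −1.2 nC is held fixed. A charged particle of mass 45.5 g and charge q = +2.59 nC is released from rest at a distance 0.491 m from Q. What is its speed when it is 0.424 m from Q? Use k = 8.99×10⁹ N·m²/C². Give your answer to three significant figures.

6.29×10⁻⁴ m/s

Only the electrostatic force acts, so mechanical energy is conserved: ½mv² = U₁ − U₂ = kQq(1/r₁ − 1/r₂).
U₁ − U₂ = (8.99×10⁹ N·m²/C²)(-1.20×10⁻⁹ C)(2.59×10⁻⁹ C)(1/0.491 − 1/0.424) = 8.99×10⁻⁹ J.
v = √(2·8.99×10⁻⁹/0.0455) = 6.29×10⁻⁴ m/s.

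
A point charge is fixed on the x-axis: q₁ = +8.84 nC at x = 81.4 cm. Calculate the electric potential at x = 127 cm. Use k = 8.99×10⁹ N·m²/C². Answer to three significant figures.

The total potential is the scalar sum of each charge's contribution, V = Σ kqᵢ/rᵢ.
V = k[(8.84×10⁻⁹)/(0.456)] = 174 V.

174 V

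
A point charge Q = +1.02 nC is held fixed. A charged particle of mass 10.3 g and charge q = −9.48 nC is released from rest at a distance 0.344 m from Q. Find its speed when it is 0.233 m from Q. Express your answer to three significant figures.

Only the electrostatic force acts, so mechanical energy is conserved: ½mv² = U₁ − U₂ = kQq(1/r₁ − 1/r₂).
U₁ − U₂ = (8.99×10⁹ N·m²/C²)(1.02×10⁻⁹ C)(-9.48×10⁻⁹ C)(1/0.344 − 1/0.233) = 1.20×10⁻⁷ J.
v = √(2·1.20×10⁻⁷/0.0103) = 4.83×10⁻³ m/s.

4.83×10⁻³ m/s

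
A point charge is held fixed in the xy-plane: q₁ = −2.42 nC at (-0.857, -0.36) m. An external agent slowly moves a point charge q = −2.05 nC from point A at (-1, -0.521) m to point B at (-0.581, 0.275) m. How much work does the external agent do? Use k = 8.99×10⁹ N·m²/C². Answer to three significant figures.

-1.43×10⁻⁷ J

For quasistatic motion the external work equals the change in potential energy: W_ext = qΔV = q(V_B − V_A).
At A: distance to the source charge is 0.215 m; V_A = kq₁/r = -101 V.
At B: distance to the source charge is 0.692 m; V_B = kq₁/r = -31.4 V.
ΔV = V_B − V_A = 69.6 V.
W_ext = qΔV = (-2.05×10⁻⁹ C)(69.6 V) = -1.43×10⁻⁷ J.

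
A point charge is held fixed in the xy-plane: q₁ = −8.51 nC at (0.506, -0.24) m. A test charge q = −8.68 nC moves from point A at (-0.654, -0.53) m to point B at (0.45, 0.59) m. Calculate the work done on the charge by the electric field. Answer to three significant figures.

-2.43×10⁻⁷ J

The work done by the electric force is W_field = −ΔU = −q(V_B − V_A) = q(V_A − V_B).
At A: distance to the source charge is 1.20 m; V_A = kq₁/r = -64.0 V.
At B: distance to the source charge is 0.832 m; V_B = kq₁/r = -92.0 V.
ΔV = V_B − V_A = -28.0 V.
W_field = −qΔV = −(-8.68×10⁻⁹ C)(-28.0 V) = -2.43×10⁻⁷ J.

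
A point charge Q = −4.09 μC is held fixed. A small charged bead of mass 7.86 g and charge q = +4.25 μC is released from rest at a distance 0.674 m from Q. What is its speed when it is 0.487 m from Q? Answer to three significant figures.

Only the electrostatic force acts, so mechanical energy is conserved: ½mv² = U₁ − U₂ = kQq(1/r₁ − 1/r₂).
U₁ − U₂ = (8.99×10⁹ N·m²/C²)(-4.09×10⁻⁶ C)(4.25×10⁻⁶ C)(1/0.674 − 1/0.487) = 0.0890 J.
v = √(2·0.0890/7.86×10⁻³) = 4.76 m/s.

4.76 m/s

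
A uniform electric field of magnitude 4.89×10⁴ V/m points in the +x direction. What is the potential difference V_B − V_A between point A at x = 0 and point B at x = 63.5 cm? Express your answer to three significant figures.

-3.11×10⁴ V

In a uniform field, potential decreases in the direction of E: V_B − V_A = −E·Δx.
V_B − V_A = −(4.89×10⁴ V/m)(0.635 m) = -3.11×10⁴ V.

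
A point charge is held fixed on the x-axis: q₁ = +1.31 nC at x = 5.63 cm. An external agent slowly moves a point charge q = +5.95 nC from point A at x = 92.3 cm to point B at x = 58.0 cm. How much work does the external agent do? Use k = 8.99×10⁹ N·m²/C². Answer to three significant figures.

5.30×10⁻⁸ J

For quasistatic motion the external work equals the change in potential energy: W_ext = qΔV = q(V_B − V_A).
At A: distance to the source charge is 0.867 m; V_A = kq₁/r = 13.6 V.
At B: distance to the source charge is 0.524 m; V_B = kq₁/r = 22.5 V.
ΔV = V_B − V_A = 8.90 V.
W_ext = qΔV = (5.95×10⁻⁹ C)(8.90 V) = 5.30×10⁻⁸ J.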